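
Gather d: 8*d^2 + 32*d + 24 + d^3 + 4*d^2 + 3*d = d^3 + 12*d^2 + 35*d + 24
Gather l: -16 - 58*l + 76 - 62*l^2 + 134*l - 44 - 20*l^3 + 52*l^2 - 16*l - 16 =-20*l^3 - 10*l^2 + 60*l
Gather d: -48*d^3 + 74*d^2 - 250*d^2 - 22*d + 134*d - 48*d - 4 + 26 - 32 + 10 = -48*d^3 - 176*d^2 + 64*d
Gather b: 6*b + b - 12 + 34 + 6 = 7*b + 28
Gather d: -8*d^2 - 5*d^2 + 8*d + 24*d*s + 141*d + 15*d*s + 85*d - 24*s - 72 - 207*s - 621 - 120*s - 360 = -13*d^2 + d*(39*s + 234) - 351*s - 1053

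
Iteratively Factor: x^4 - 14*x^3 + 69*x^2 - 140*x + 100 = (x - 5)*(x^3 - 9*x^2 + 24*x - 20) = (x - 5)*(x - 2)*(x^2 - 7*x + 10) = (x - 5)*(x - 2)^2*(x - 5)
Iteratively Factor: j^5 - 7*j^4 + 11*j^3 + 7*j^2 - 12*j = (j - 1)*(j^4 - 6*j^3 + 5*j^2 + 12*j) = (j - 4)*(j - 1)*(j^3 - 2*j^2 - 3*j) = (j - 4)*(j - 3)*(j - 1)*(j^2 + j) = (j - 4)*(j - 3)*(j - 1)*(j + 1)*(j)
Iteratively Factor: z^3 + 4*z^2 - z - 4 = (z - 1)*(z^2 + 5*z + 4) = (z - 1)*(z + 4)*(z + 1)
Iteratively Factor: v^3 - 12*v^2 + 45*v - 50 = (v - 2)*(v^2 - 10*v + 25) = (v - 5)*(v - 2)*(v - 5)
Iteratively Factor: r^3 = (r)*(r^2) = r^2*(r)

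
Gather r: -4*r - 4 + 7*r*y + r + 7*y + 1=r*(7*y - 3) + 7*y - 3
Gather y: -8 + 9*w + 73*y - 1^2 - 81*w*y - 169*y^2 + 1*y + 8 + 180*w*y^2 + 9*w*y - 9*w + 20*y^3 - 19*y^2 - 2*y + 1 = 20*y^3 + y^2*(180*w - 188) + y*(72 - 72*w)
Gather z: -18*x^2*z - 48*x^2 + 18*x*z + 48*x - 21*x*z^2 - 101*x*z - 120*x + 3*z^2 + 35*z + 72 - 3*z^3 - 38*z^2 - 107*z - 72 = -48*x^2 - 72*x - 3*z^3 + z^2*(-21*x - 35) + z*(-18*x^2 - 83*x - 72)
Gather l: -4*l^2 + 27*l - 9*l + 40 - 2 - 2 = -4*l^2 + 18*l + 36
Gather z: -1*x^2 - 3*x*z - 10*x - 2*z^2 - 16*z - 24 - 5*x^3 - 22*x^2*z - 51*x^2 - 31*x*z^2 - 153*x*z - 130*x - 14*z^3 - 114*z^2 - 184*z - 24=-5*x^3 - 52*x^2 - 140*x - 14*z^3 + z^2*(-31*x - 116) + z*(-22*x^2 - 156*x - 200) - 48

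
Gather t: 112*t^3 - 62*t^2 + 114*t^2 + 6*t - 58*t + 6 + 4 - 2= 112*t^3 + 52*t^2 - 52*t + 8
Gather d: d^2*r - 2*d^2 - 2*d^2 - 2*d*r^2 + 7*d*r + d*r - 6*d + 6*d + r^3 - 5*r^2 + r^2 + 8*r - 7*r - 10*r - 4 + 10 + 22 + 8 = d^2*(r - 4) + d*(-2*r^2 + 8*r) + r^3 - 4*r^2 - 9*r + 36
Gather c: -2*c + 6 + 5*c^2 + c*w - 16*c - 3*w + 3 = 5*c^2 + c*(w - 18) - 3*w + 9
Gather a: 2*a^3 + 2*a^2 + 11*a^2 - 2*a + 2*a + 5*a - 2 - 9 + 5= 2*a^3 + 13*a^2 + 5*a - 6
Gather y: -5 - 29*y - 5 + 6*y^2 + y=6*y^2 - 28*y - 10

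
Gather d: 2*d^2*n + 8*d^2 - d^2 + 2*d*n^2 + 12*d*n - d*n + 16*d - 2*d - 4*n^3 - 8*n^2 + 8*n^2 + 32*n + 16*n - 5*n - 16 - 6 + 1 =d^2*(2*n + 7) + d*(2*n^2 + 11*n + 14) - 4*n^3 + 43*n - 21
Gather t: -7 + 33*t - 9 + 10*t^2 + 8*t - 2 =10*t^2 + 41*t - 18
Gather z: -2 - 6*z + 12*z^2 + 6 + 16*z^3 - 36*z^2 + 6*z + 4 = 16*z^3 - 24*z^2 + 8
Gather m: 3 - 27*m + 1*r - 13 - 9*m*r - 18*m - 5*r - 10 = m*(-9*r - 45) - 4*r - 20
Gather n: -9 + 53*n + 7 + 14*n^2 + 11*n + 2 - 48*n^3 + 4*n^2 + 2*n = -48*n^3 + 18*n^2 + 66*n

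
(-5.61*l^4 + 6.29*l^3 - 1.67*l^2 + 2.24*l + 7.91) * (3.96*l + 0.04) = -22.2156*l^5 + 24.684*l^4 - 6.3616*l^3 + 8.8036*l^2 + 31.4132*l + 0.3164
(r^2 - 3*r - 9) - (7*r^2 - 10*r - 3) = -6*r^2 + 7*r - 6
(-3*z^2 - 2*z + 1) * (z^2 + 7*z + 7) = -3*z^4 - 23*z^3 - 34*z^2 - 7*z + 7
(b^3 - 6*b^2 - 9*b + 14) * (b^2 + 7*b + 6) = b^5 + b^4 - 45*b^3 - 85*b^2 + 44*b + 84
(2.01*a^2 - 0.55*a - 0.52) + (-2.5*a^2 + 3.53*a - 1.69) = -0.49*a^2 + 2.98*a - 2.21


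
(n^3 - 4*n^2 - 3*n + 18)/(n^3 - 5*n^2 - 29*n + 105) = (n^2 - n - 6)/(n^2 - 2*n - 35)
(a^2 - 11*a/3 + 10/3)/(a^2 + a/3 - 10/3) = (a - 2)/(a + 2)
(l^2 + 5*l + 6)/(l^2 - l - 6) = (l + 3)/(l - 3)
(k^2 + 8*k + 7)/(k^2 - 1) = (k + 7)/(k - 1)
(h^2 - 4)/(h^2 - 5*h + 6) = (h + 2)/(h - 3)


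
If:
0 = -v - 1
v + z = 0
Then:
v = -1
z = 1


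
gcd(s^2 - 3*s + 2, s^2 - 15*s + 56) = 1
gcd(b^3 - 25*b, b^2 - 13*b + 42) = 1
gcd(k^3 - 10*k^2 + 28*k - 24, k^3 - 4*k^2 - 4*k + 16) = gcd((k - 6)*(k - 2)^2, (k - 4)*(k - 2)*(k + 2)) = k - 2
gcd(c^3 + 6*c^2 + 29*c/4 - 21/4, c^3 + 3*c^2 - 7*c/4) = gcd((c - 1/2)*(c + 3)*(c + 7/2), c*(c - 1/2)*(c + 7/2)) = c^2 + 3*c - 7/4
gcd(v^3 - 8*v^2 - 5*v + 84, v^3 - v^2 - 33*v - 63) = v^2 - 4*v - 21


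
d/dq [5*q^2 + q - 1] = 10*q + 1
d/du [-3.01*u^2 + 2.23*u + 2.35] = 2.23 - 6.02*u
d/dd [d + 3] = 1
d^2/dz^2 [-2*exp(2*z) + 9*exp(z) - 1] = (9 - 8*exp(z))*exp(z)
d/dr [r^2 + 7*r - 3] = 2*r + 7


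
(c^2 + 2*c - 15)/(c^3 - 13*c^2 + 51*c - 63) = (c + 5)/(c^2 - 10*c + 21)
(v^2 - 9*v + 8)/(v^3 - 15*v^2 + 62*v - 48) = 1/(v - 6)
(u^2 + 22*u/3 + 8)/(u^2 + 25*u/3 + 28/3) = (u + 6)/(u + 7)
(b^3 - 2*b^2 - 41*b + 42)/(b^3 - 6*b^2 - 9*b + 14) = (b + 6)/(b + 2)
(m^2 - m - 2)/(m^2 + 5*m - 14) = (m + 1)/(m + 7)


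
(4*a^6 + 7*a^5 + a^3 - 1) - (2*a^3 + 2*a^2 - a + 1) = 4*a^6 + 7*a^5 - a^3 - 2*a^2 + a - 2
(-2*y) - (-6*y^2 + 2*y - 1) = 6*y^2 - 4*y + 1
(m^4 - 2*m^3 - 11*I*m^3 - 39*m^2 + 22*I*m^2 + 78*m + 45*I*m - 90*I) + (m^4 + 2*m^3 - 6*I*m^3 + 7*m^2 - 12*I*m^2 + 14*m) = 2*m^4 - 17*I*m^3 - 32*m^2 + 10*I*m^2 + 92*m + 45*I*m - 90*I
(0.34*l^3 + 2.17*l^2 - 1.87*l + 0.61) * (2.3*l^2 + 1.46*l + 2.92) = 0.782*l^5 + 5.4874*l^4 - 0.140000000000001*l^3 + 5.0092*l^2 - 4.5698*l + 1.7812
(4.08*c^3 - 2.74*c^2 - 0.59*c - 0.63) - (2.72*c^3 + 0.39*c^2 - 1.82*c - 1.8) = 1.36*c^3 - 3.13*c^2 + 1.23*c + 1.17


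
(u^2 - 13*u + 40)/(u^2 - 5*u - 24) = (u - 5)/(u + 3)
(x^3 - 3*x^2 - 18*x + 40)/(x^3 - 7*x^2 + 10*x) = (x + 4)/x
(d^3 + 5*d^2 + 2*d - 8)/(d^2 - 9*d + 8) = (d^2 + 6*d + 8)/(d - 8)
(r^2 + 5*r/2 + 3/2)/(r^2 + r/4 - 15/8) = 4*(r + 1)/(4*r - 5)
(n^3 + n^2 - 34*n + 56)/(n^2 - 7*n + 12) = (n^2 + 5*n - 14)/(n - 3)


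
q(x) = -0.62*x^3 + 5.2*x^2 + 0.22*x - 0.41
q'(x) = -1.86*x^2 + 10.4*x + 0.22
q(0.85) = 3.15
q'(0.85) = 7.72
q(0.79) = 2.70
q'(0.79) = 7.28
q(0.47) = 0.78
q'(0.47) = 4.70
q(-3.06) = 65.37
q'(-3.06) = -49.02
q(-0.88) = 3.85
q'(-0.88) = -10.37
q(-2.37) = 36.53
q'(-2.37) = -34.88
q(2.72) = 26.18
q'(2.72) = 14.75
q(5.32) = 54.58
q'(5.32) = 2.91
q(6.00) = 54.19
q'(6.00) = -4.34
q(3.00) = 30.31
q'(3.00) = 14.68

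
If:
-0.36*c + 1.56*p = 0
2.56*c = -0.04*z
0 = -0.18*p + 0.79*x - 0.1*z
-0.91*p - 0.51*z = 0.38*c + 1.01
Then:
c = 0.03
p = 0.01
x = -0.25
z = -2.02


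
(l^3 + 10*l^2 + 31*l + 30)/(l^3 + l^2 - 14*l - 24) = (l + 5)/(l - 4)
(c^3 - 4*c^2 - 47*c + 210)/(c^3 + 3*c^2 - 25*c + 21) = (c^2 - 11*c + 30)/(c^2 - 4*c + 3)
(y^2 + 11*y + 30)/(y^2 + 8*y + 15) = (y + 6)/(y + 3)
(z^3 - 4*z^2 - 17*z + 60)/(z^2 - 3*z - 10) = (z^2 + z - 12)/(z + 2)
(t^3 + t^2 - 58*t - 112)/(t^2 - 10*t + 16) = (t^2 + 9*t + 14)/(t - 2)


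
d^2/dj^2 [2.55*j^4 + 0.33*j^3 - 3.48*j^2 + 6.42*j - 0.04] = 30.6*j^2 + 1.98*j - 6.96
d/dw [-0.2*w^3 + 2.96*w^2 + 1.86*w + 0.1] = -0.6*w^2 + 5.92*w + 1.86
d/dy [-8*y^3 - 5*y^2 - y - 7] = -24*y^2 - 10*y - 1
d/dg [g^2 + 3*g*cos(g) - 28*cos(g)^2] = -3*g*sin(g) + 2*g + 28*sin(2*g) + 3*cos(g)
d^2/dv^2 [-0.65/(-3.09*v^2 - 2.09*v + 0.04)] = (-12.41253*v^2 - 8.39553*v + 0.65*(6.18*v + 2.09)*(12.36*v + 4.18) + 0.16068)/(3.09*v^2 + 2.09*v - 0.04)^3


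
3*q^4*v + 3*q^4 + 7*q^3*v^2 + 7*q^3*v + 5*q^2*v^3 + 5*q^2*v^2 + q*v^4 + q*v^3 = (q + v)^2*(3*q + v)*(q*v + q)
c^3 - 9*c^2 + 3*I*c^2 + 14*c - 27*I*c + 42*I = (c - 7)*(c - 2)*(c + 3*I)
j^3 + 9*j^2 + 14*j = j*(j + 2)*(j + 7)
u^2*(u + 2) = u^3 + 2*u^2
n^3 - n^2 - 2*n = n*(n - 2)*(n + 1)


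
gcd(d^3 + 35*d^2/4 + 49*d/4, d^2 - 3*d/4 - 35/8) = d + 7/4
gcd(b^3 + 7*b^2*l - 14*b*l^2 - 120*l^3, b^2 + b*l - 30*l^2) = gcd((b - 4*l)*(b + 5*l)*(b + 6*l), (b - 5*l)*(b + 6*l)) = b + 6*l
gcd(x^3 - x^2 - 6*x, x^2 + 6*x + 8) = x + 2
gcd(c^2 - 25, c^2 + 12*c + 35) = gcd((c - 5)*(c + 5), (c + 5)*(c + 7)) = c + 5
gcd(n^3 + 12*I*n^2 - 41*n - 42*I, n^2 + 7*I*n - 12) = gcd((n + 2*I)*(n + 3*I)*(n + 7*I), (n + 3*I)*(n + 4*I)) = n + 3*I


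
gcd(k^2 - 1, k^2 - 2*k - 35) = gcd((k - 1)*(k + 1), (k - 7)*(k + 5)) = 1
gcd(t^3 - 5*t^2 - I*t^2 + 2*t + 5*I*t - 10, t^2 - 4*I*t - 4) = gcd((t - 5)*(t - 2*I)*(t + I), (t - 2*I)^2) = t - 2*I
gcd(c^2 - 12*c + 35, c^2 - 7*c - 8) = 1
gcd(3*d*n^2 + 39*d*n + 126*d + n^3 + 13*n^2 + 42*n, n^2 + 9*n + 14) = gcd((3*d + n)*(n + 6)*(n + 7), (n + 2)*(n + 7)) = n + 7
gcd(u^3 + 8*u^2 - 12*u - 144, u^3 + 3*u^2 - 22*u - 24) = u^2 + 2*u - 24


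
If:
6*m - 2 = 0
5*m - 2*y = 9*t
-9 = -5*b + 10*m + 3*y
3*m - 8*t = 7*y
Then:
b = 340/141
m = 1/3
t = 29/141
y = -13/141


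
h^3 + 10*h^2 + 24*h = h*(h + 4)*(h + 6)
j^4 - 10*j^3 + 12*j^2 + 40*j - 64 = (j - 8)*(j - 2)^2*(j + 2)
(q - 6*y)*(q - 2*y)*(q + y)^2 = q^4 - 6*q^3*y - 3*q^2*y^2 + 16*q*y^3 + 12*y^4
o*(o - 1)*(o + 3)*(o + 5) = o^4 + 7*o^3 + 7*o^2 - 15*o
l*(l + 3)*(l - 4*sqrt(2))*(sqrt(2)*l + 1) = sqrt(2)*l^4 - 7*l^3 + 3*sqrt(2)*l^3 - 21*l^2 - 4*sqrt(2)*l^2 - 12*sqrt(2)*l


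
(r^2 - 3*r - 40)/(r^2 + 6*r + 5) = (r - 8)/(r + 1)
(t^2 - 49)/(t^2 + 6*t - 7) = (t - 7)/(t - 1)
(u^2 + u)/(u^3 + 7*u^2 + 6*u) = 1/(u + 6)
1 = 1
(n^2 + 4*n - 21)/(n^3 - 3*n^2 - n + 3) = (n + 7)/(n^2 - 1)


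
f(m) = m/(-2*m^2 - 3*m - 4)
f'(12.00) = 0.00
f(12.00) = -0.04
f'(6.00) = 0.01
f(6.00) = -0.06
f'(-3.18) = 0.08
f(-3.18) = 0.22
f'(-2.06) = 0.11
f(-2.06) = 0.33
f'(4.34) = 0.01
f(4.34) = -0.08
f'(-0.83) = -0.31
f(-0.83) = 0.29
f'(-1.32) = -0.04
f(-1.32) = 0.37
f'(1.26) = -0.01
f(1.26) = -0.12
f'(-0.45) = -0.39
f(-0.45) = 0.15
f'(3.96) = 0.01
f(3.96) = -0.08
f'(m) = m*(4*m + 3)/(-2*m^2 - 3*m - 4)^2 + 1/(-2*m^2 - 3*m - 4) = 2*(m^2 - 2)/(4*m^4 + 12*m^3 + 25*m^2 + 24*m + 16)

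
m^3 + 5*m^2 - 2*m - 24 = (m - 2)*(m + 3)*(m + 4)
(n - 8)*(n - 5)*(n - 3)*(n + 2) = n^4 - 14*n^3 + 47*n^2 + 38*n - 240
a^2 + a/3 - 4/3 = (a - 1)*(a + 4/3)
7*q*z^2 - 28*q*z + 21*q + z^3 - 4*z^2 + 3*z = (7*q + z)*(z - 3)*(z - 1)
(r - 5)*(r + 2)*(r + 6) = r^3 + 3*r^2 - 28*r - 60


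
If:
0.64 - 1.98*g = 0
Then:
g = 0.32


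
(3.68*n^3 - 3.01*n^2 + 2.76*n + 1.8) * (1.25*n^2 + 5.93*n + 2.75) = 4.6*n^5 + 18.0599*n^4 - 4.2793*n^3 + 10.3393*n^2 + 18.264*n + 4.95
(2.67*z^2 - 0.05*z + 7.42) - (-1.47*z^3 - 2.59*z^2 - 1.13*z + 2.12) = 1.47*z^3 + 5.26*z^2 + 1.08*z + 5.3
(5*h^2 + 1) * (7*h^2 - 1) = 35*h^4 + 2*h^2 - 1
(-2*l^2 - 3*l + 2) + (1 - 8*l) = -2*l^2 - 11*l + 3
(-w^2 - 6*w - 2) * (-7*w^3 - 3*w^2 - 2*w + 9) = 7*w^5 + 45*w^4 + 34*w^3 + 9*w^2 - 50*w - 18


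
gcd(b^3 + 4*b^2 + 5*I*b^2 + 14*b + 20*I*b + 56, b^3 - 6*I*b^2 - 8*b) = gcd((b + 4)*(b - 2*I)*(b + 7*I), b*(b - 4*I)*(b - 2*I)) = b - 2*I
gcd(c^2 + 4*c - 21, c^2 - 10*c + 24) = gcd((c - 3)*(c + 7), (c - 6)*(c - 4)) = 1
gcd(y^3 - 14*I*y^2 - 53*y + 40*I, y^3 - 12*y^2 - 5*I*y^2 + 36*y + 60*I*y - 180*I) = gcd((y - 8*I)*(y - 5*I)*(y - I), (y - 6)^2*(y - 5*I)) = y - 5*I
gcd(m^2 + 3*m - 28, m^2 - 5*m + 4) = m - 4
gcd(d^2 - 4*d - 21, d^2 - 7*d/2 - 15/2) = 1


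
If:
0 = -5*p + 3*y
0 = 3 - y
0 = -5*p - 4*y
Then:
No Solution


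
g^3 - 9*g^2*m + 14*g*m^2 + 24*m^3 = (g - 6*m)*(g - 4*m)*(g + m)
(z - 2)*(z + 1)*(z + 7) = z^3 + 6*z^2 - 9*z - 14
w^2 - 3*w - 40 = (w - 8)*(w + 5)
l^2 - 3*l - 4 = (l - 4)*(l + 1)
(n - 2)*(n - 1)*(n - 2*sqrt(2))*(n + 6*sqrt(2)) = n^4 - 3*n^3 + 4*sqrt(2)*n^3 - 22*n^2 - 12*sqrt(2)*n^2 + 8*sqrt(2)*n + 72*n - 48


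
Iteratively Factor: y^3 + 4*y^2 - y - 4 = (y + 1)*(y^2 + 3*y - 4) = (y + 1)*(y + 4)*(y - 1)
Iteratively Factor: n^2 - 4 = (n + 2)*(n - 2)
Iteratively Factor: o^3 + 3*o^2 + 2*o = (o + 2)*(o^2 + o) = o*(o + 2)*(o + 1)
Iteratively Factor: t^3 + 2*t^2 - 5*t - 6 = (t + 3)*(t^2 - t - 2) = (t - 2)*(t + 3)*(t + 1)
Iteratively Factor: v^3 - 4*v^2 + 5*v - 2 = (v - 1)*(v^2 - 3*v + 2) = (v - 2)*(v - 1)*(v - 1)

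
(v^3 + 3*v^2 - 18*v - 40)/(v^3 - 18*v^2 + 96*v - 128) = (v^3 + 3*v^2 - 18*v - 40)/(v^3 - 18*v^2 + 96*v - 128)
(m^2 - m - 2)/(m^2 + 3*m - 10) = (m + 1)/(m + 5)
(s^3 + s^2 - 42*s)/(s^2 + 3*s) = (s^2 + s - 42)/(s + 3)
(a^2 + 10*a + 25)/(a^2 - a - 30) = (a + 5)/(a - 6)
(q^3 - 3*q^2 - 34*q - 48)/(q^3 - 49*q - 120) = (q + 2)/(q + 5)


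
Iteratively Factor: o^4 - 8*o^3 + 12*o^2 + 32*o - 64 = (o - 4)*(o^3 - 4*o^2 - 4*o + 16) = (o - 4)^2*(o^2 - 4) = (o - 4)^2*(o - 2)*(o + 2)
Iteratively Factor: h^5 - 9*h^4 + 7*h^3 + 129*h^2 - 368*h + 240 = (h - 1)*(h^4 - 8*h^3 - h^2 + 128*h - 240) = (h - 1)*(h + 4)*(h^3 - 12*h^2 + 47*h - 60) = (h - 5)*(h - 1)*(h + 4)*(h^2 - 7*h + 12) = (h - 5)*(h - 3)*(h - 1)*(h + 4)*(h - 4)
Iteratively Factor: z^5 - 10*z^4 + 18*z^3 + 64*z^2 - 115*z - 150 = (z - 5)*(z^4 - 5*z^3 - 7*z^2 + 29*z + 30) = (z - 5)*(z + 1)*(z^3 - 6*z^2 - z + 30) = (z - 5)*(z - 3)*(z + 1)*(z^2 - 3*z - 10) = (z - 5)*(z - 3)*(z + 1)*(z + 2)*(z - 5)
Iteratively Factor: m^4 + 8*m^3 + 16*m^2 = (m)*(m^3 + 8*m^2 + 16*m) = m*(m + 4)*(m^2 + 4*m) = m*(m + 4)^2*(m)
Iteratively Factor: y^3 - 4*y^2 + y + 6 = (y + 1)*(y^2 - 5*y + 6) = (y - 2)*(y + 1)*(y - 3)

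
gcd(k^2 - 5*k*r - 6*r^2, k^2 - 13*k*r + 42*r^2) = -k + 6*r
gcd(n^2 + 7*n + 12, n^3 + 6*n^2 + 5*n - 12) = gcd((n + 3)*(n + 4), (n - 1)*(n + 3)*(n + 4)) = n^2 + 7*n + 12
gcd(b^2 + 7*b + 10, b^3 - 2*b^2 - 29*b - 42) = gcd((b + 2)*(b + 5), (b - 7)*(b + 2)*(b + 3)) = b + 2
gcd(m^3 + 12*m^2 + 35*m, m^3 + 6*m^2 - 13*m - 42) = m + 7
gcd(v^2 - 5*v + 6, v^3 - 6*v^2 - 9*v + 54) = v - 3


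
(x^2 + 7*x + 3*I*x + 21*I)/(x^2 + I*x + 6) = (x + 7)/(x - 2*I)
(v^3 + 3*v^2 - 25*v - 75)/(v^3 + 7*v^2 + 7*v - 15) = (v - 5)/(v - 1)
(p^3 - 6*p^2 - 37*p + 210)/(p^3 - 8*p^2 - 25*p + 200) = (p^2 - p - 42)/(p^2 - 3*p - 40)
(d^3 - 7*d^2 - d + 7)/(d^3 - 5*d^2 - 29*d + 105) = (d^2 - 1)/(d^2 + 2*d - 15)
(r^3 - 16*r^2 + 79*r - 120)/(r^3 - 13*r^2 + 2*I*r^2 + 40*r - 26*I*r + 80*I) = (r - 3)/(r + 2*I)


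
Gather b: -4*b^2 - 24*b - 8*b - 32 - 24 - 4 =-4*b^2 - 32*b - 60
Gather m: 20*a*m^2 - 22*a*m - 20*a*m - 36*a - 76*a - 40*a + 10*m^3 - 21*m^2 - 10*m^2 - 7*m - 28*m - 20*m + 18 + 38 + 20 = -152*a + 10*m^3 + m^2*(20*a - 31) + m*(-42*a - 55) + 76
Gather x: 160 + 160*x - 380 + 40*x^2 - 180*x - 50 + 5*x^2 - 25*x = 45*x^2 - 45*x - 270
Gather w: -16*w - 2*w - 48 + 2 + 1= -18*w - 45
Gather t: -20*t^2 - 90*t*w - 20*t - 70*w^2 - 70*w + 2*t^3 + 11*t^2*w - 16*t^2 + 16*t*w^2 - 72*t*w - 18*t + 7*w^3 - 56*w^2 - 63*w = 2*t^3 + t^2*(11*w - 36) + t*(16*w^2 - 162*w - 38) + 7*w^3 - 126*w^2 - 133*w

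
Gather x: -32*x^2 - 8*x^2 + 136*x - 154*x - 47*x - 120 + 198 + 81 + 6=-40*x^2 - 65*x + 165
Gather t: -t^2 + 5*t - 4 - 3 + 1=-t^2 + 5*t - 6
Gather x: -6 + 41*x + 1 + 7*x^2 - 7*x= 7*x^2 + 34*x - 5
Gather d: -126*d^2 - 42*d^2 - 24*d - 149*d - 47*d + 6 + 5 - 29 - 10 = -168*d^2 - 220*d - 28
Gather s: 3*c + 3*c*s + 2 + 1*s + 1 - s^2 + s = 3*c - s^2 + s*(3*c + 2) + 3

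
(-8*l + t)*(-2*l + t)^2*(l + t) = -32*l^4 + 4*l^3*t + 24*l^2*t^2 - 11*l*t^3 + t^4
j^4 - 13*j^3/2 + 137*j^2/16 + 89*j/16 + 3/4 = (j - 4)*(j - 3)*(j + 1/4)^2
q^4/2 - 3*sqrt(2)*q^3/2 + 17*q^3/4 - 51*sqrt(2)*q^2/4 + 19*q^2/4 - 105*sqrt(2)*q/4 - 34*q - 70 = (q/2 + sqrt(2)/2)*(q + 7/2)*(q + 5)*(q - 4*sqrt(2))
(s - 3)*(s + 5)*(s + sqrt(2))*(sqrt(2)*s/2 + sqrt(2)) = sqrt(2)*s^4/2 + s^3 + 2*sqrt(2)*s^3 - 11*sqrt(2)*s^2/2 + 4*s^2 - 15*sqrt(2)*s - 11*s - 30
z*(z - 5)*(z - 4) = z^3 - 9*z^2 + 20*z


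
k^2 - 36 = (k - 6)*(k + 6)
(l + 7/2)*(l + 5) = l^2 + 17*l/2 + 35/2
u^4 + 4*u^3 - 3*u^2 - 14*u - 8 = (u - 2)*(u + 1)^2*(u + 4)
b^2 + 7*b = b*(b + 7)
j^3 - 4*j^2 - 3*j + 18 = (j - 3)^2*(j + 2)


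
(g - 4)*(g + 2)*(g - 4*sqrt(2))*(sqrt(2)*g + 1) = sqrt(2)*g^4 - 7*g^3 - 2*sqrt(2)*g^3 - 12*sqrt(2)*g^2 + 14*g^2 + 8*sqrt(2)*g + 56*g + 32*sqrt(2)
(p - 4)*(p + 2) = p^2 - 2*p - 8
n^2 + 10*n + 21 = (n + 3)*(n + 7)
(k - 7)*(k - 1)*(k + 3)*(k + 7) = k^4 + 2*k^3 - 52*k^2 - 98*k + 147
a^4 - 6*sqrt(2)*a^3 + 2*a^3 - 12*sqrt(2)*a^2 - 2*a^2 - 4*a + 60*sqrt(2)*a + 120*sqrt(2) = (a + 2)*(a - 5*sqrt(2))*(a - 3*sqrt(2))*(a + 2*sqrt(2))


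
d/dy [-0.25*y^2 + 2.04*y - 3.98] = 2.04 - 0.5*y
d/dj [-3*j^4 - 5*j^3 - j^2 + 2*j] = -12*j^3 - 15*j^2 - 2*j + 2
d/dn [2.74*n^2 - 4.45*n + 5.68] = 5.48*n - 4.45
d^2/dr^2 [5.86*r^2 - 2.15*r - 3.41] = 11.7200000000000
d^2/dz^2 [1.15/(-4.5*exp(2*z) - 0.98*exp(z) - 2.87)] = (-1.15*(9.0*exp(z) + 0.98)*(18.0*exp(z) + 1.96)*exp(z) + (20.7*exp(z) + 1.127)*(4.5*exp(2*z) + 0.98*exp(z) + 2.87))*exp(z)/(4.5*exp(2*z) + 0.98*exp(z) + 2.87)^3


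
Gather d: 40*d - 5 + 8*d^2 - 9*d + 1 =8*d^2 + 31*d - 4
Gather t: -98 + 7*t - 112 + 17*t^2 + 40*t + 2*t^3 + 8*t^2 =2*t^3 + 25*t^2 + 47*t - 210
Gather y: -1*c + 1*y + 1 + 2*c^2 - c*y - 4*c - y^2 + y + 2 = 2*c^2 - 5*c - y^2 + y*(2 - c) + 3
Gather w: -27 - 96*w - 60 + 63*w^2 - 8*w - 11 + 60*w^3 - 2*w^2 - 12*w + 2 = 60*w^3 + 61*w^2 - 116*w - 96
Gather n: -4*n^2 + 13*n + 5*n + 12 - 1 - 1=-4*n^2 + 18*n + 10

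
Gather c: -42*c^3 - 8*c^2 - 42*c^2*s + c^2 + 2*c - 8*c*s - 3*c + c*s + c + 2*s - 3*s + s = -42*c^3 + c^2*(-42*s - 7) - 7*c*s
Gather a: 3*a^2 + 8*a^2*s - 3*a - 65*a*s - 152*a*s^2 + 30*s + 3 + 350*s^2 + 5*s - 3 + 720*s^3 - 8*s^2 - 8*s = a^2*(8*s + 3) + a*(-152*s^2 - 65*s - 3) + 720*s^3 + 342*s^2 + 27*s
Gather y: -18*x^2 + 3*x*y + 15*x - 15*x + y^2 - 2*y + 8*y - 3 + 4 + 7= -18*x^2 + y^2 + y*(3*x + 6) + 8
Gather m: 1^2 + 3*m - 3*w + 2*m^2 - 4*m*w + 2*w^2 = 2*m^2 + m*(3 - 4*w) + 2*w^2 - 3*w + 1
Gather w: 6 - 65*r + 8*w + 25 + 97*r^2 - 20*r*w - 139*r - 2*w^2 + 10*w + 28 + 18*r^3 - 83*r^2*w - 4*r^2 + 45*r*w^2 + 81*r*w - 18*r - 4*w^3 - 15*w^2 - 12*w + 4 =18*r^3 + 93*r^2 - 222*r - 4*w^3 + w^2*(45*r - 17) + w*(-83*r^2 + 61*r + 6) + 63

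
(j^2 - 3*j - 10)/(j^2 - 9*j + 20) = (j + 2)/(j - 4)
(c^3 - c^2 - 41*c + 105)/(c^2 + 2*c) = (c^3 - c^2 - 41*c + 105)/(c*(c + 2))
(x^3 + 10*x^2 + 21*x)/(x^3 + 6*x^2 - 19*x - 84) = x/(x - 4)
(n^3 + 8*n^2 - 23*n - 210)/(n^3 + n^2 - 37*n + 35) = (n + 6)/(n - 1)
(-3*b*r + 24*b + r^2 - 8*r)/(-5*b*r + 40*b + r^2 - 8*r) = (-3*b + r)/(-5*b + r)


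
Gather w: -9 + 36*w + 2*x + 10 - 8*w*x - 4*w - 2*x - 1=w*(32 - 8*x)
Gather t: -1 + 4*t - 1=4*t - 2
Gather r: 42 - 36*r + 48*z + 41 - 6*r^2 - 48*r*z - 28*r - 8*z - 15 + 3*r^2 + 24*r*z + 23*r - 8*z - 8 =-3*r^2 + r*(-24*z - 41) + 32*z + 60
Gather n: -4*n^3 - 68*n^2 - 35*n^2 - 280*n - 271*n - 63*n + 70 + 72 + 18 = -4*n^3 - 103*n^2 - 614*n + 160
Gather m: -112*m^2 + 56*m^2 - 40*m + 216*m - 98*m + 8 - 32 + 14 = -56*m^2 + 78*m - 10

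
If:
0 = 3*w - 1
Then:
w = 1/3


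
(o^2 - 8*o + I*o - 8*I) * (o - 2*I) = o^3 - 8*o^2 - I*o^2 + 2*o + 8*I*o - 16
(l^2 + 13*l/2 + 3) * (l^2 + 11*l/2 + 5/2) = l^4 + 12*l^3 + 165*l^2/4 + 131*l/4 + 15/2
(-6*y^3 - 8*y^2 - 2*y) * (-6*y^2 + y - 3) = 36*y^5 + 42*y^4 + 22*y^3 + 22*y^2 + 6*y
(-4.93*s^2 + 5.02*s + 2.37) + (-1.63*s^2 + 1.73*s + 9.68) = -6.56*s^2 + 6.75*s + 12.05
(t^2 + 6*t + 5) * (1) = t^2 + 6*t + 5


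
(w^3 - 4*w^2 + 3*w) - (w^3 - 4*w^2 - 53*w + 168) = 56*w - 168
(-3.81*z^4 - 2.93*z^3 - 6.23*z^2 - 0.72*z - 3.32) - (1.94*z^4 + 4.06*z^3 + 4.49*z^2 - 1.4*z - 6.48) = -5.75*z^4 - 6.99*z^3 - 10.72*z^2 + 0.68*z + 3.16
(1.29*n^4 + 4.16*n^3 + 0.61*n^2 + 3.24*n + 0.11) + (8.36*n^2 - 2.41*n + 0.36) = 1.29*n^4 + 4.16*n^3 + 8.97*n^2 + 0.83*n + 0.47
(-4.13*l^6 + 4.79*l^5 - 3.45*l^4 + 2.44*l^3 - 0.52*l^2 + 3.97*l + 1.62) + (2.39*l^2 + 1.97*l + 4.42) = -4.13*l^6 + 4.79*l^5 - 3.45*l^4 + 2.44*l^3 + 1.87*l^2 + 5.94*l + 6.04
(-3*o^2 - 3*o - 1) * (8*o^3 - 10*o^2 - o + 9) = -24*o^5 + 6*o^4 + 25*o^3 - 14*o^2 - 26*o - 9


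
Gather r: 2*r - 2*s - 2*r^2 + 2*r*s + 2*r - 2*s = -2*r^2 + r*(2*s + 4) - 4*s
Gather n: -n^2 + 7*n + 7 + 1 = -n^2 + 7*n + 8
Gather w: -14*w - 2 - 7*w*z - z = w*(-7*z - 14) - z - 2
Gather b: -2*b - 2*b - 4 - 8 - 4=-4*b - 16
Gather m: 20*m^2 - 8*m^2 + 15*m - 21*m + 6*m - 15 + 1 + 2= 12*m^2 - 12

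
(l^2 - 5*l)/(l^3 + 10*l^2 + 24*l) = (l - 5)/(l^2 + 10*l + 24)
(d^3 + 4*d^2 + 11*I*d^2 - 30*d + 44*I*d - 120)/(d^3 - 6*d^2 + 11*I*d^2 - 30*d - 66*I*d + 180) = (d + 4)/(d - 6)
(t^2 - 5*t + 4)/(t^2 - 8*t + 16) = (t - 1)/(t - 4)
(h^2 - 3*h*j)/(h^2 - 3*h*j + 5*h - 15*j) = h/(h + 5)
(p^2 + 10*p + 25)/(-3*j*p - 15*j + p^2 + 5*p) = (p + 5)/(-3*j + p)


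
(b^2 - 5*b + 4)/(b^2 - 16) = (b - 1)/(b + 4)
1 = 1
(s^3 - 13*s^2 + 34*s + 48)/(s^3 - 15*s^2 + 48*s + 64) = (s - 6)/(s - 8)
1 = 1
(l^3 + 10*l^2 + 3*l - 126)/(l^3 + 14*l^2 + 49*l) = (l^2 + 3*l - 18)/(l*(l + 7))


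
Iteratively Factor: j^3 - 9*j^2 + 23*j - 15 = (j - 1)*(j^2 - 8*j + 15) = (j - 3)*(j - 1)*(j - 5)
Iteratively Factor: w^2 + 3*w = (w)*(w + 3)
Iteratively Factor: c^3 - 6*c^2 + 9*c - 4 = (c - 1)*(c^2 - 5*c + 4) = (c - 1)^2*(c - 4)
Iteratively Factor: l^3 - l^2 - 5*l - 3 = (l + 1)*(l^2 - 2*l - 3) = (l - 3)*(l + 1)*(l + 1)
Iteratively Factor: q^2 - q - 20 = (q + 4)*(q - 5)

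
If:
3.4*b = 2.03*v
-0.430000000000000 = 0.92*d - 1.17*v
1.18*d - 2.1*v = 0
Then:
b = -0.55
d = -1.64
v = -0.92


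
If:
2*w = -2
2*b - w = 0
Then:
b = -1/2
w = -1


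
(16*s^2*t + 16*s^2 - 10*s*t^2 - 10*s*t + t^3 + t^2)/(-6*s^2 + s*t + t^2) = (-8*s*t - 8*s + t^2 + t)/(3*s + t)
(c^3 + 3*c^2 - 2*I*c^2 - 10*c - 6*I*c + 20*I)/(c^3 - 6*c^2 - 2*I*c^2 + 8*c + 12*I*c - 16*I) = (c + 5)/(c - 4)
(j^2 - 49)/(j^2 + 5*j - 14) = (j - 7)/(j - 2)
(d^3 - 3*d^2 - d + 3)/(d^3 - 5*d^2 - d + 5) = (d - 3)/(d - 5)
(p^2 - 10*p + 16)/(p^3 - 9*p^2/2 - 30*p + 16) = 2*(p - 2)/(2*p^2 + 7*p - 4)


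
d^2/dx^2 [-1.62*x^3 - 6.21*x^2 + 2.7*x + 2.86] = -9.72*x - 12.42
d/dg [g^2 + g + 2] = 2*g + 1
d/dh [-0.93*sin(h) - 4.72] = -0.93*cos(h)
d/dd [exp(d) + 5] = exp(d)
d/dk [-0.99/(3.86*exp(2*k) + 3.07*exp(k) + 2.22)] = (7.6428*exp(k) + 3.0393)*exp(k)/(3.86*exp(2*k) + 3.07*exp(k) + 2.22)^2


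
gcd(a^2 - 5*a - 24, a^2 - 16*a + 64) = a - 8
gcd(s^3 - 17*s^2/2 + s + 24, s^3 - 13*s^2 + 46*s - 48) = s^2 - 10*s + 16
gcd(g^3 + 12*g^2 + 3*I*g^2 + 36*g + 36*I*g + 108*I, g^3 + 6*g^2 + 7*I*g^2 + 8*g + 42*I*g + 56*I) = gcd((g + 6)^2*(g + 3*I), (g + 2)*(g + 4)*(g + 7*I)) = 1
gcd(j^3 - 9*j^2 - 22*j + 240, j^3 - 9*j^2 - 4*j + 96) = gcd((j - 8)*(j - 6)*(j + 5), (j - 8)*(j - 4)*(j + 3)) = j - 8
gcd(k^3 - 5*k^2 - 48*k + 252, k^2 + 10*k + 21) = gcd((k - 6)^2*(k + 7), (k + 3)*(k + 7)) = k + 7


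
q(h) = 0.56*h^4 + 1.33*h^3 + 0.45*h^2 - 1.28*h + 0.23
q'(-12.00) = -3308.24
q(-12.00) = 9394.31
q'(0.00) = -1.28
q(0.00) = 0.23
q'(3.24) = 119.71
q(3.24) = 107.75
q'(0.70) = 2.07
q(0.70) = 0.15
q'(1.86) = 28.61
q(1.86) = 14.67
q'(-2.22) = -8.12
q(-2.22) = 4.34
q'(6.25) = 707.08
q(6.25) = 1189.01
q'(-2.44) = -12.26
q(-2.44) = 6.56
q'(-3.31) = -41.78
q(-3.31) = 28.39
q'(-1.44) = -0.99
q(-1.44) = 1.44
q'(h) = 2.24*h^3 + 3.99*h^2 + 0.9*h - 1.28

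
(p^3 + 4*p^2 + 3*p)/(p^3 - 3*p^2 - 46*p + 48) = p*(p^2 + 4*p + 3)/(p^3 - 3*p^2 - 46*p + 48)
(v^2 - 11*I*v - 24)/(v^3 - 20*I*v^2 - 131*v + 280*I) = (v - 3*I)/(v^2 - 12*I*v - 35)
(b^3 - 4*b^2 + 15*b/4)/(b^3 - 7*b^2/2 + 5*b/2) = (b - 3/2)/(b - 1)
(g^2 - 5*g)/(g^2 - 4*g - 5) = g/(g + 1)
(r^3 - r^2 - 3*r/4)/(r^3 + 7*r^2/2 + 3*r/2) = (r - 3/2)/(r + 3)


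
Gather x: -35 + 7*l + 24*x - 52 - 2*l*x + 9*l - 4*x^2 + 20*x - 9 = 16*l - 4*x^2 + x*(44 - 2*l) - 96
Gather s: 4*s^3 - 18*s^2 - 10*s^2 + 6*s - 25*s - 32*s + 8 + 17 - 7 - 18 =4*s^3 - 28*s^2 - 51*s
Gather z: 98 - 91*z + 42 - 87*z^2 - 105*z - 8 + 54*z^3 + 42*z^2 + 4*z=54*z^3 - 45*z^2 - 192*z + 132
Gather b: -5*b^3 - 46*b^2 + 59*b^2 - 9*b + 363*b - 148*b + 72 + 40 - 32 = -5*b^3 + 13*b^2 + 206*b + 80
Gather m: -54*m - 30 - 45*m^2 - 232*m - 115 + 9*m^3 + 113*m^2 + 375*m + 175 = 9*m^3 + 68*m^2 + 89*m + 30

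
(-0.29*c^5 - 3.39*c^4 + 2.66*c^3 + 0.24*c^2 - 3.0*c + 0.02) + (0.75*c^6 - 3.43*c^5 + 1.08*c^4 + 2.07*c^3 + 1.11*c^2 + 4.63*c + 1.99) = 0.75*c^6 - 3.72*c^5 - 2.31*c^4 + 4.73*c^3 + 1.35*c^2 + 1.63*c + 2.01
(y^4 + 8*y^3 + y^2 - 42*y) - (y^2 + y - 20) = y^4 + 8*y^3 - 43*y + 20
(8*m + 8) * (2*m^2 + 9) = 16*m^3 + 16*m^2 + 72*m + 72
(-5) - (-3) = -2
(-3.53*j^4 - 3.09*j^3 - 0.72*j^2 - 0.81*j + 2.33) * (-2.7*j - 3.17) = 9.531*j^5 + 19.5331*j^4 + 11.7393*j^3 + 4.4694*j^2 - 3.7233*j - 7.3861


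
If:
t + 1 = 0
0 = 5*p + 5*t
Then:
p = 1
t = -1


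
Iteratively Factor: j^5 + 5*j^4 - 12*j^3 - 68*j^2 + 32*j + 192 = (j + 2)*(j^4 + 3*j^3 - 18*j^2 - 32*j + 96) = (j - 3)*(j + 2)*(j^3 + 6*j^2 - 32) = (j - 3)*(j - 2)*(j + 2)*(j^2 + 8*j + 16) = (j - 3)*(j - 2)*(j + 2)*(j + 4)*(j + 4)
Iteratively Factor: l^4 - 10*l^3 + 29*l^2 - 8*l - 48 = (l - 3)*(l^3 - 7*l^2 + 8*l + 16) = (l - 3)*(l + 1)*(l^2 - 8*l + 16) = (l - 4)*(l - 3)*(l + 1)*(l - 4)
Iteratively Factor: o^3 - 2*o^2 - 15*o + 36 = (o - 3)*(o^2 + o - 12) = (o - 3)^2*(o + 4)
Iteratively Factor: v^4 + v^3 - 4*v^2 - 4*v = (v)*(v^3 + v^2 - 4*v - 4) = v*(v - 2)*(v^2 + 3*v + 2) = v*(v - 2)*(v + 2)*(v + 1)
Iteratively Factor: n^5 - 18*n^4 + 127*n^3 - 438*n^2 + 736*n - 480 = (n - 4)*(n^4 - 14*n^3 + 71*n^2 - 154*n + 120) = (n - 4)^2*(n^3 - 10*n^2 + 31*n - 30) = (n - 4)^2*(n - 3)*(n^2 - 7*n + 10) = (n - 4)^2*(n - 3)*(n - 2)*(n - 5)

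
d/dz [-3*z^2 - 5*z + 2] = -6*z - 5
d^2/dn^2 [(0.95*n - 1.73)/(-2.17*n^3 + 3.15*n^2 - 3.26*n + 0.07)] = (-26.84073*n^5 + 136.719114*n^4 - 194.61841*n^3 + 174.694086*n^2 - 103.758648*n + 35.574986)/(10.218313*n^9 - 44.499105*n^8 + 110.648517*n^7 - 165.947124*n^6 + 169.098636*n^5 - 105.485709*n^4 + 38.990855*n^3 - 2.278101*n^2 + 0.047922*n - 0.000343)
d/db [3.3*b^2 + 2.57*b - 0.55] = 6.6*b + 2.57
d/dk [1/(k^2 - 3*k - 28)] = (3 - 2*k)/(-k^2 + 3*k + 28)^2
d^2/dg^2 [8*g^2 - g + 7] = 16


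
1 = 1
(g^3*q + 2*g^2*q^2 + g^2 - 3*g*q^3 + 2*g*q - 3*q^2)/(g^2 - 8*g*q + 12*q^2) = (g^3*q + 2*g^2*q^2 + g^2 - 3*g*q^3 + 2*g*q - 3*q^2)/(g^2 - 8*g*q + 12*q^2)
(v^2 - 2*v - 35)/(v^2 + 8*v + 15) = (v - 7)/(v + 3)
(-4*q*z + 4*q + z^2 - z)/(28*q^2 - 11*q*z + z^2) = (z - 1)/(-7*q + z)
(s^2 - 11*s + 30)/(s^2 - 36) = (s - 5)/(s + 6)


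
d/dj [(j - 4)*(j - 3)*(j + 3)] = 3*j^2 - 8*j - 9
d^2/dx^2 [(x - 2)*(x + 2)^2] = 6*x + 4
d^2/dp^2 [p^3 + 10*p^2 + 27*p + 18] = 6*p + 20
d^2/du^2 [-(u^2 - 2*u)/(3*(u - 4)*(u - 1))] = 2*(-u^3 + 4*u^2 - 8*u + 8)/(u^6 - 15*u^5 + 87*u^4 - 245*u^3 + 348*u^2 - 240*u + 64)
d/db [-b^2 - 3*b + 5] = -2*b - 3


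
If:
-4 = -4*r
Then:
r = 1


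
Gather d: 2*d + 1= 2*d + 1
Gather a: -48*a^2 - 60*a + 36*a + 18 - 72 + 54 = -48*a^2 - 24*a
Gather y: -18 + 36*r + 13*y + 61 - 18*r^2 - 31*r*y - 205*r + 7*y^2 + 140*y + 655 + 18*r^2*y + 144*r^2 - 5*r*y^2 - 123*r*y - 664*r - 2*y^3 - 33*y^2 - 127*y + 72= 126*r^2 - 833*r - 2*y^3 + y^2*(-5*r - 26) + y*(18*r^2 - 154*r + 26) + 770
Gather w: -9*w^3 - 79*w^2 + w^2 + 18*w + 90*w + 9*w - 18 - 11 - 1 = -9*w^3 - 78*w^2 + 117*w - 30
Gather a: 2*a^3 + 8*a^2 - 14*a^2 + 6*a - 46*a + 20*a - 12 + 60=2*a^3 - 6*a^2 - 20*a + 48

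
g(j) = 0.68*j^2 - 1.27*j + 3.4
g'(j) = 1.36*j - 1.27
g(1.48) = 3.01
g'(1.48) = 0.74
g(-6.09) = 36.35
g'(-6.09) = -9.55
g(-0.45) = 4.11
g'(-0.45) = -1.88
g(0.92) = 2.81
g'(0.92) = -0.02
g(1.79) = 3.31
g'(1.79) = 1.16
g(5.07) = 14.44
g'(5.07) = 5.63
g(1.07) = 2.82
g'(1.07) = 0.19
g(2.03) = 3.62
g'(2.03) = 1.49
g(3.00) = 5.71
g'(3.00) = 2.81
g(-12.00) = 116.56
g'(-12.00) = -17.59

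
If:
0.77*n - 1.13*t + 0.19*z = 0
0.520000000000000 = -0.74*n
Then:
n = -0.70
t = 0.168141592920354*z - 0.478832815116001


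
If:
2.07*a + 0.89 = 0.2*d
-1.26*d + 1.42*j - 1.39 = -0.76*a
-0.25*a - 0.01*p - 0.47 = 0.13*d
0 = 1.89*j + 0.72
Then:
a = -0.61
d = -1.90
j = -0.38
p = -6.92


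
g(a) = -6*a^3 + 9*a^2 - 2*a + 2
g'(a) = -18*a^2 + 18*a - 2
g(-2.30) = 127.21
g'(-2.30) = -138.62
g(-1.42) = 40.17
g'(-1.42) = -63.86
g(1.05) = 2.88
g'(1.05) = -2.94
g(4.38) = -338.27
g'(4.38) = -268.48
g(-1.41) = 39.53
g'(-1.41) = -63.17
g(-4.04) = 552.61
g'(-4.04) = -368.51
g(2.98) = -82.82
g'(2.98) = -108.21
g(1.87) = -9.50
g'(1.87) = -31.28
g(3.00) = -85.00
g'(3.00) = -110.00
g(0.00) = 2.00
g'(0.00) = -2.00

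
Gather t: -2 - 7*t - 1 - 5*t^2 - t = -5*t^2 - 8*t - 3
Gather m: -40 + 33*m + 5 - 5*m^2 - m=-5*m^2 + 32*m - 35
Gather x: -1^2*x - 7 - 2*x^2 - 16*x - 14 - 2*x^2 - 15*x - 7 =-4*x^2 - 32*x - 28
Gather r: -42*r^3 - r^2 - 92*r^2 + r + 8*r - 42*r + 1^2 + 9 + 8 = -42*r^3 - 93*r^2 - 33*r + 18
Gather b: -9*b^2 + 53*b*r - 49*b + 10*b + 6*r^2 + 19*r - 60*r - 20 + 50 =-9*b^2 + b*(53*r - 39) + 6*r^2 - 41*r + 30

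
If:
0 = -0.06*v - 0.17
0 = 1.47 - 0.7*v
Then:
No Solution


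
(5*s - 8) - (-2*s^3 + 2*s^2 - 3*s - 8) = 2*s^3 - 2*s^2 + 8*s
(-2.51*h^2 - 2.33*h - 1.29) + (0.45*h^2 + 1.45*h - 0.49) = -2.06*h^2 - 0.88*h - 1.78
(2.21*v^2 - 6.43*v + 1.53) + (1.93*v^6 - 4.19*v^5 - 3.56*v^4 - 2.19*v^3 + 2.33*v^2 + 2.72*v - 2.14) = 1.93*v^6 - 4.19*v^5 - 3.56*v^4 - 2.19*v^3 + 4.54*v^2 - 3.71*v - 0.61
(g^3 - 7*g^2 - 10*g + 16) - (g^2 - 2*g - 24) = g^3 - 8*g^2 - 8*g + 40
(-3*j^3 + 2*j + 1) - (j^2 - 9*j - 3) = -3*j^3 - j^2 + 11*j + 4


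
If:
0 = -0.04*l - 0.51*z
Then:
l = -12.75*z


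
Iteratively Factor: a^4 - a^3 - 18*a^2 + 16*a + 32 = (a + 4)*(a^3 - 5*a^2 + 2*a + 8) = (a + 1)*(a + 4)*(a^2 - 6*a + 8) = (a - 4)*(a + 1)*(a + 4)*(a - 2)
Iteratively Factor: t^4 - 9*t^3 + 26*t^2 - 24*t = (t - 3)*(t^3 - 6*t^2 + 8*t) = t*(t - 3)*(t^2 - 6*t + 8) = t*(t - 3)*(t - 2)*(t - 4)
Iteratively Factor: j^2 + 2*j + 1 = (j + 1)*(j + 1)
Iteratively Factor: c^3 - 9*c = (c)*(c^2 - 9) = c*(c + 3)*(c - 3)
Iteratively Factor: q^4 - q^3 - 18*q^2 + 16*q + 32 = (q - 4)*(q^3 + 3*q^2 - 6*q - 8) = (q - 4)*(q - 2)*(q^2 + 5*q + 4) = (q - 4)*(q - 2)*(q + 1)*(q + 4)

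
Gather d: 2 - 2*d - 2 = -2*d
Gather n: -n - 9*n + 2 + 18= 20 - 10*n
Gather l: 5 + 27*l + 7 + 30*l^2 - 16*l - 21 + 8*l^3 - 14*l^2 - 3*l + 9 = 8*l^3 + 16*l^2 + 8*l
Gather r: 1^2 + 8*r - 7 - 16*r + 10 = 4 - 8*r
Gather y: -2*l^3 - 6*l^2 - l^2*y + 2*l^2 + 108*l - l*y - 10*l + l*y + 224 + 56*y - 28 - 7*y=-2*l^3 - 4*l^2 + 98*l + y*(49 - l^2) + 196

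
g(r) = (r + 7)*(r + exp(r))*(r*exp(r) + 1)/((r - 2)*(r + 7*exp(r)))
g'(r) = (r + 7)*(r + exp(r))*(r*exp(r) + exp(r))/((r - 2)*(r + 7*exp(r))) + (r + 7)*(r + exp(r))*(r*exp(r) + 1)*(-7*exp(r) - 1)/((r - 2)*(r + 7*exp(r))^2) + (r + 7)*(r*exp(r) + 1)*(exp(r) + 1)/((r - 2)*(r + 7*exp(r))) + (r + exp(r))*(r*exp(r) + 1)/((r - 2)*(r + 7*exp(r))) - (r + 7)*(r + exp(r))*(r*exp(r) + 1)/((r - 2)^2*(r + 7*exp(r)))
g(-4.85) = -0.30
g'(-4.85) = -0.18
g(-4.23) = -0.43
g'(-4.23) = -0.21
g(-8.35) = 0.13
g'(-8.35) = -0.08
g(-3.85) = -0.51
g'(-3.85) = -0.24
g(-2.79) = -0.84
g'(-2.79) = -0.45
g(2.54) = 97.80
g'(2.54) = -46.90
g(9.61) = 44711.90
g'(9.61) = 46158.54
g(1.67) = -46.60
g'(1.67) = -209.89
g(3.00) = 98.48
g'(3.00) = 33.37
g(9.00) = 23836.14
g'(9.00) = 24548.69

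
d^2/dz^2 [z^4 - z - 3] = 12*z^2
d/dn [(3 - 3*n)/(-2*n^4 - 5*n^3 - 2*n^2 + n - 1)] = 3*n*(-6*n^3 - 2*n^2 + 13*n + 4)/(4*n^8 + 20*n^7 + 33*n^6 + 16*n^5 - 2*n^4 + 6*n^3 + 5*n^2 - 2*n + 1)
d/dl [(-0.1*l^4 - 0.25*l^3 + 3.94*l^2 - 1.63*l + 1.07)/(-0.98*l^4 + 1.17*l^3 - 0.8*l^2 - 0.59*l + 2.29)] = (-0.362*l^6 + 7.8824*l^5 - 9.025*l^4 + 7.3876*l^3 - 9.1018*l^2 + 19.7572*l - 3.1014)/(0.9604*l^8 - 2.2932*l^7 + 2.9369*l^6 - 0.7156*l^5 - 5.229*l^4 + 6.3026*l^3 - 3.3159*l^2 - 2.7022*l + 5.2441)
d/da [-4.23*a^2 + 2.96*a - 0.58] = 2.96 - 8.46*a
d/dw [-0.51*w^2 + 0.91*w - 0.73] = 0.91 - 1.02*w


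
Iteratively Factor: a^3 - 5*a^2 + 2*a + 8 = (a - 2)*(a^2 - 3*a - 4) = (a - 2)*(a + 1)*(a - 4)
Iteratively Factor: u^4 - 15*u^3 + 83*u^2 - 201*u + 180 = (u - 3)*(u^3 - 12*u^2 + 47*u - 60) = (u - 3)^2*(u^2 - 9*u + 20) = (u - 4)*(u - 3)^2*(u - 5)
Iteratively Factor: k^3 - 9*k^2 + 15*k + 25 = (k + 1)*(k^2 - 10*k + 25) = (k - 5)*(k + 1)*(k - 5)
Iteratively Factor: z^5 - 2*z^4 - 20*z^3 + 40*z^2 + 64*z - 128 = (z - 2)*(z^4 - 20*z^2 + 64) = (z - 2)*(z + 2)*(z^3 - 2*z^2 - 16*z + 32) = (z - 4)*(z - 2)*(z + 2)*(z^2 + 2*z - 8) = (z - 4)*(z - 2)*(z + 2)*(z + 4)*(z - 2)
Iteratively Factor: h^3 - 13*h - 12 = (h + 1)*(h^2 - h - 12) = (h + 1)*(h + 3)*(h - 4)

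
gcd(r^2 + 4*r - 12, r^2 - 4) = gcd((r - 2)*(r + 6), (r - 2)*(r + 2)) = r - 2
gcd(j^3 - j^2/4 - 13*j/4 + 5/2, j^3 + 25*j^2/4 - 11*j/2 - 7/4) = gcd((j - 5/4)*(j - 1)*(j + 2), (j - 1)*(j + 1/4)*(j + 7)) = j - 1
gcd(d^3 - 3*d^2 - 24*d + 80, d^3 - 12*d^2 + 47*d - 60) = d - 4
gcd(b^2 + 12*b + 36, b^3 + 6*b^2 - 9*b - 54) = b + 6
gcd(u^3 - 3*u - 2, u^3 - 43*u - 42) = u + 1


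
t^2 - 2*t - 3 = (t - 3)*(t + 1)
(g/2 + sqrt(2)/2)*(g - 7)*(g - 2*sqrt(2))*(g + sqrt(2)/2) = g^4/2 - 7*g^3/2 - sqrt(2)*g^3/4 - 5*g^2/2 + 7*sqrt(2)*g^2/4 - sqrt(2)*g + 35*g/2 + 7*sqrt(2)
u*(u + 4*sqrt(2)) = u^2 + 4*sqrt(2)*u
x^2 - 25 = (x - 5)*(x + 5)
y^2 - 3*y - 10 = (y - 5)*(y + 2)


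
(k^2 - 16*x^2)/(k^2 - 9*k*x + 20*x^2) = (-k - 4*x)/(-k + 5*x)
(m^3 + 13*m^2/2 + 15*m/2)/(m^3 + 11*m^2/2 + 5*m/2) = (2*m + 3)/(2*m + 1)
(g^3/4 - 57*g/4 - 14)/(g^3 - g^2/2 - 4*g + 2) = (g^3 - 57*g - 56)/(2*(2*g^3 - g^2 - 8*g + 4))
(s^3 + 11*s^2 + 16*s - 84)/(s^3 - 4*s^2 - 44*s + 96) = (s + 7)/(s - 8)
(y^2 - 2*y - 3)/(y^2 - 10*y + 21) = (y + 1)/(y - 7)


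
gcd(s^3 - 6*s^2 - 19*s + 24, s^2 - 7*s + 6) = s - 1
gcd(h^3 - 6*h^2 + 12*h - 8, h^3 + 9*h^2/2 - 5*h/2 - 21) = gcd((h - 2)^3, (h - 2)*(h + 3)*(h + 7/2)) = h - 2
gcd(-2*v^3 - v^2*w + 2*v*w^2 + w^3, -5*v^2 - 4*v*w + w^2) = v + w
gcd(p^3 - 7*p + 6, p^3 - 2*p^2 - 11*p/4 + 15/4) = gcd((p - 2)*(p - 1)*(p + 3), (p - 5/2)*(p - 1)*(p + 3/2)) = p - 1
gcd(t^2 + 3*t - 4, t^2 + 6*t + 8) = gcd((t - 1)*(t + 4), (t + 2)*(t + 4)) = t + 4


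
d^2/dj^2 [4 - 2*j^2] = -4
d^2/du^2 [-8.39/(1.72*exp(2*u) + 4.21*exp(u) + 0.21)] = (-8.39*(3.44*exp(u) + 4.21)*(6.88*exp(u) + 8.42)*exp(u) + (57.7232*exp(u) + 35.3219)*(1.72*exp(2*u) + 4.21*exp(u) + 0.21))*exp(u)/(1.72*exp(2*u) + 4.21*exp(u) + 0.21)^3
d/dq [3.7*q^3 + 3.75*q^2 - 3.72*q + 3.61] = 11.1*q^2 + 7.5*q - 3.72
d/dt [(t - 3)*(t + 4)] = 2*t + 1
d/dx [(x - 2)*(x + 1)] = 2*x - 1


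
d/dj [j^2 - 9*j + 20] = 2*j - 9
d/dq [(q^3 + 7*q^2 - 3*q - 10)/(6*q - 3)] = (4*q^3 + 11*q^2 - 14*q + 23)/(3*(4*q^2 - 4*q + 1))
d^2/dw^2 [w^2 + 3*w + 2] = 2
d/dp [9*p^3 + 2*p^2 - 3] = p*(27*p + 4)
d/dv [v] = 1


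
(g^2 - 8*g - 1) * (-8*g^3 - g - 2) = -8*g^5 + 64*g^4 + 7*g^3 + 6*g^2 + 17*g + 2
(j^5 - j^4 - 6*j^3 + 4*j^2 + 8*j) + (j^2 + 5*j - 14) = j^5 - j^4 - 6*j^3 + 5*j^2 + 13*j - 14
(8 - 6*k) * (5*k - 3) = -30*k^2 + 58*k - 24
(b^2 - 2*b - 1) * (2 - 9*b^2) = -9*b^4 + 18*b^3 + 11*b^2 - 4*b - 2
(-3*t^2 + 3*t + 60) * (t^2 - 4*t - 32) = -3*t^4 + 15*t^3 + 144*t^2 - 336*t - 1920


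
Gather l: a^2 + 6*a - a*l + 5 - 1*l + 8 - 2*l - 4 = a^2 + 6*a + l*(-a - 3) + 9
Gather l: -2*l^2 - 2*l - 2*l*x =-2*l^2 + l*(-2*x - 2)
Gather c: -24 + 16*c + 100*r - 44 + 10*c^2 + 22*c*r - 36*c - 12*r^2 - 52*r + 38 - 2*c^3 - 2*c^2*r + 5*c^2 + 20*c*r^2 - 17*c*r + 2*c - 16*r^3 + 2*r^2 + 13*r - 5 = -2*c^3 + c^2*(15 - 2*r) + c*(20*r^2 + 5*r - 18) - 16*r^3 - 10*r^2 + 61*r - 35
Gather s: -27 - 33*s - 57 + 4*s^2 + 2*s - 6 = 4*s^2 - 31*s - 90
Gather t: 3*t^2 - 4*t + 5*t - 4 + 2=3*t^2 + t - 2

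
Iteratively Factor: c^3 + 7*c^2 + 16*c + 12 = (c + 2)*(c^2 + 5*c + 6) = (c + 2)^2*(c + 3)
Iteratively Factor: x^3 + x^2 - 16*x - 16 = (x + 1)*(x^2 - 16) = (x - 4)*(x + 1)*(x + 4)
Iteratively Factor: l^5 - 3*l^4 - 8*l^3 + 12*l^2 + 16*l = (l - 2)*(l^4 - l^3 - 10*l^2 - 8*l) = (l - 2)*(l + 1)*(l^3 - 2*l^2 - 8*l) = (l - 4)*(l - 2)*(l + 1)*(l^2 + 2*l) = l*(l - 4)*(l - 2)*(l + 1)*(l + 2)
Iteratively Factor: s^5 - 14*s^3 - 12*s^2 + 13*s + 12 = (s + 1)*(s^4 - s^3 - 13*s^2 + s + 12) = (s - 4)*(s + 1)*(s^3 + 3*s^2 - s - 3) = (s - 4)*(s + 1)*(s + 3)*(s^2 - 1) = (s - 4)*(s + 1)^2*(s + 3)*(s - 1)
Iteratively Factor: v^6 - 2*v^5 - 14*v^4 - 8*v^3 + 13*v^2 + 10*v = (v)*(v^5 - 2*v^4 - 14*v^3 - 8*v^2 + 13*v + 10) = v*(v + 2)*(v^4 - 4*v^3 - 6*v^2 + 4*v + 5) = v*(v + 1)*(v + 2)*(v^3 - 5*v^2 - v + 5) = v*(v + 1)^2*(v + 2)*(v^2 - 6*v + 5) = v*(v - 5)*(v + 1)^2*(v + 2)*(v - 1)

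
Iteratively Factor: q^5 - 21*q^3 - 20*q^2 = (q + 4)*(q^4 - 4*q^3 - 5*q^2) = (q + 1)*(q + 4)*(q^3 - 5*q^2) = q*(q + 1)*(q + 4)*(q^2 - 5*q) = q^2*(q + 1)*(q + 4)*(q - 5)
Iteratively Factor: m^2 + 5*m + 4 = (m + 1)*(m + 4)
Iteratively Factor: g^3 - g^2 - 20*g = (g + 4)*(g^2 - 5*g) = (g - 5)*(g + 4)*(g)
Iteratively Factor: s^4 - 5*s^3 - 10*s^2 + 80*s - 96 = (s - 2)*(s^3 - 3*s^2 - 16*s + 48) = (s - 2)*(s + 4)*(s^2 - 7*s + 12) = (s - 3)*(s - 2)*(s + 4)*(s - 4)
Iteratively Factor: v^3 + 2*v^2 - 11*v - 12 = (v - 3)*(v^2 + 5*v + 4) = (v - 3)*(v + 4)*(v + 1)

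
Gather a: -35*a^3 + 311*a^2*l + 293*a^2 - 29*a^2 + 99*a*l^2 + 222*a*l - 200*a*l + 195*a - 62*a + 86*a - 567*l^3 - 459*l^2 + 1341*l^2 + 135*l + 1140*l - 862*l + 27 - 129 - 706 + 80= -35*a^3 + a^2*(311*l + 264) + a*(99*l^2 + 22*l + 219) - 567*l^3 + 882*l^2 + 413*l - 728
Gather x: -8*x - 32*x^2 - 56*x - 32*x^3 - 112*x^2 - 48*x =-32*x^3 - 144*x^2 - 112*x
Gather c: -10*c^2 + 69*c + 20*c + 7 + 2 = -10*c^2 + 89*c + 9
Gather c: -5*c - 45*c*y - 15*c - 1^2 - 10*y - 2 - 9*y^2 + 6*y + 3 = c*(-45*y - 20) - 9*y^2 - 4*y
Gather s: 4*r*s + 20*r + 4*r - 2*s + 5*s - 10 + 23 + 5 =24*r + s*(4*r + 3) + 18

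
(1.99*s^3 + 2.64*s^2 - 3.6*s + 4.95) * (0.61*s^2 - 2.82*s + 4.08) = 1.2139*s^5 - 4.0014*s^4 - 1.5216*s^3 + 23.9427*s^2 - 28.647*s + 20.196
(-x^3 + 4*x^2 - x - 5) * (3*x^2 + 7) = -3*x^5 + 12*x^4 - 10*x^3 + 13*x^2 - 7*x - 35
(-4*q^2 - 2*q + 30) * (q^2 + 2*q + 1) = -4*q^4 - 10*q^3 + 22*q^2 + 58*q + 30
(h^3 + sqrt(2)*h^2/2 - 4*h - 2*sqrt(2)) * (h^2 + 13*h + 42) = h^5 + sqrt(2)*h^4/2 + 13*h^4 + 13*sqrt(2)*h^3/2 + 38*h^3 - 52*h^2 + 19*sqrt(2)*h^2 - 168*h - 26*sqrt(2)*h - 84*sqrt(2)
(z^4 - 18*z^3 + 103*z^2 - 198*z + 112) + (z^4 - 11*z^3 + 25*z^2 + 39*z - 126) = 2*z^4 - 29*z^3 + 128*z^2 - 159*z - 14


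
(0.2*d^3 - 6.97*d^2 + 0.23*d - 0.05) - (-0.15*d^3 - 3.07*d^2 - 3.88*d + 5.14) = 0.35*d^3 - 3.9*d^2 + 4.11*d - 5.19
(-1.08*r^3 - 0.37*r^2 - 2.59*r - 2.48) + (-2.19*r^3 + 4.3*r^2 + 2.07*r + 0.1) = -3.27*r^3 + 3.93*r^2 - 0.52*r - 2.38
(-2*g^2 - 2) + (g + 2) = -2*g^2 + g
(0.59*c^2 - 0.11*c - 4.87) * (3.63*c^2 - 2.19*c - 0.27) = 2.1417*c^4 - 1.6914*c^3 - 17.5965*c^2 + 10.695*c + 1.3149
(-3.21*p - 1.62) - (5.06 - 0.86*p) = -2.35*p - 6.68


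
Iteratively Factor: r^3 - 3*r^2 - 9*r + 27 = (r + 3)*(r^2 - 6*r + 9) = (r - 3)*(r + 3)*(r - 3)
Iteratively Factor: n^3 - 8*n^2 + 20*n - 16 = (n - 2)*(n^2 - 6*n + 8) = (n - 2)^2*(n - 4)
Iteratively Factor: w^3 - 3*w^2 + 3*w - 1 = (w - 1)*(w^2 - 2*w + 1) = (w - 1)^2*(w - 1)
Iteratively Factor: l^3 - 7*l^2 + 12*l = (l - 4)*(l^2 - 3*l) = (l - 4)*(l - 3)*(l)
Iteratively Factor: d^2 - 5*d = (d - 5)*(d)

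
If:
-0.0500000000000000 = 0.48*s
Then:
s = -0.10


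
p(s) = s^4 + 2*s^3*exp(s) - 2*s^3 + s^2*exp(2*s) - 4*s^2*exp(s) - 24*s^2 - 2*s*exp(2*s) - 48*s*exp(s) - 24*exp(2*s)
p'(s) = 2*s^3*exp(s) + 4*s^3 + 2*s^2*exp(2*s) + 2*s^2*exp(s) - 6*s^2 - 2*s*exp(2*s) - 56*s*exp(s) - 48*s - 50*exp(2*s) - 48*exp(s)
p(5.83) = -200275.66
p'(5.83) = 762755.32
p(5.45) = -294922.42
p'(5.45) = -73812.01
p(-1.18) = -15.42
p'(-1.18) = 42.88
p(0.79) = -223.62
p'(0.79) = -482.37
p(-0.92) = -5.80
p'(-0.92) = 30.04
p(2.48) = -4743.78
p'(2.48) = -7898.28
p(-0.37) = -2.38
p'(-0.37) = -25.36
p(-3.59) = -49.90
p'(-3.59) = -87.71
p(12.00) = 2543330725328.40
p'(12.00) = 5669164311747.75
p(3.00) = -11191.78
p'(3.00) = -18312.61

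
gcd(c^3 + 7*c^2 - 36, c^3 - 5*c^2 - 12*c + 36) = c^2 + c - 6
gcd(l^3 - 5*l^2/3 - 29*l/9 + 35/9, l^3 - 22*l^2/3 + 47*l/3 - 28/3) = l^2 - 10*l/3 + 7/3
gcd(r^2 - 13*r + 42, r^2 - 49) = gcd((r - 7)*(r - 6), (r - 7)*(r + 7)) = r - 7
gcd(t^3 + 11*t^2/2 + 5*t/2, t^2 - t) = t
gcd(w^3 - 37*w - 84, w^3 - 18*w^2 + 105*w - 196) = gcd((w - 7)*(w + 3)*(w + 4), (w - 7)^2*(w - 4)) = w - 7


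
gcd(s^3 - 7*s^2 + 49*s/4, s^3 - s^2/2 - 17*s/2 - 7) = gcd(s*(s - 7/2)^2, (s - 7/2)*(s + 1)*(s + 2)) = s - 7/2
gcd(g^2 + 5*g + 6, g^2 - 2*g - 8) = g + 2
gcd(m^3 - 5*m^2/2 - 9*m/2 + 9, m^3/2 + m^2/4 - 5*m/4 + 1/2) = m + 2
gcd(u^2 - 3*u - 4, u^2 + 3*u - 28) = u - 4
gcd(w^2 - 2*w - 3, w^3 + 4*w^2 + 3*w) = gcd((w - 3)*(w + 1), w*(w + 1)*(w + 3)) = w + 1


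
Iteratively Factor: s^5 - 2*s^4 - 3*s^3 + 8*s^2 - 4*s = (s)*(s^4 - 2*s^3 - 3*s^2 + 8*s - 4) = s*(s + 2)*(s^3 - 4*s^2 + 5*s - 2) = s*(s - 2)*(s + 2)*(s^2 - 2*s + 1) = s*(s - 2)*(s - 1)*(s + 2)*(s - 1)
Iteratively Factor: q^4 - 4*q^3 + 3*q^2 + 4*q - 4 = (q - 2)*(q^3 - 2*q^2 - q + 2) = (q - 2)*(q - 1)*(q^2 - q - 2) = (q - 2)*(q - 1)*(q + 1)*(q - 2)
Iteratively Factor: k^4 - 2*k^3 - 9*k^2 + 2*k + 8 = (k + 2)*(k^3 - 4*k^2 - k + 4) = (k + 1)*(k + 2)*(k^2 - 5*k + 4) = (k - 4)*(k + 1)*(k + 2)*(k - 1)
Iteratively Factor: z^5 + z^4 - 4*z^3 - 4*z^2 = (z + 1)*(z^4 - 4*z^2) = (z - 2)*(z + 1)*(z^3 + 2*z^2) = z*(z - 2)*(z + 1)*(z^2 + 2*z) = z^2*(z - 2)*(z + 1)*(z + 2)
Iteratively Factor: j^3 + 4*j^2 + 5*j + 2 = (j + 1)*(j^2 + 3*j + 2) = (j + 1)^2*(j + 2)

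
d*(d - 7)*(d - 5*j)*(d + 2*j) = d^4 - 3*d^3*j - 7*d^3 - 10*d^2*j^2 + 21*d^2*j + 70*d*j^2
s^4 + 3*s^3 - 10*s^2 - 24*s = s*(s - 3)*(s + 2)*(s + 4)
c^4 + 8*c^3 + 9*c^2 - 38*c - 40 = (c - 2)*(c + 1)*(c + 4)*(c + 5)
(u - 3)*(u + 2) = u^2 - u - 6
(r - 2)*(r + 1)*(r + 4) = r^3 + 3*r^2 - 6*r - 8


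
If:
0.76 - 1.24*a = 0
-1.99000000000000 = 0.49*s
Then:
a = 0.61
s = -4.06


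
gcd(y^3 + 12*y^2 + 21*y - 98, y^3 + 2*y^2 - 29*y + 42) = y^2 + 5*y - 14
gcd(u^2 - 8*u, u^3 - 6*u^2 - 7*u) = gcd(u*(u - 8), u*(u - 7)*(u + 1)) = u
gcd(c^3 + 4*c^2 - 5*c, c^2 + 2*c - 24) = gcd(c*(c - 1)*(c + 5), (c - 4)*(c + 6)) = 1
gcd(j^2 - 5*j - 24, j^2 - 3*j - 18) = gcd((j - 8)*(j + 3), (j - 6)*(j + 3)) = j + 3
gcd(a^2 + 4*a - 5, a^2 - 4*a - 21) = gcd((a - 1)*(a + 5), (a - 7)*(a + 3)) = 1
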